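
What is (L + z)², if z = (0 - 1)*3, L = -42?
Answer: 2025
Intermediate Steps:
z = -3 (z = -1*3 = -3)
(L + z)² = (-42 - 3)² = (-45)² = 2025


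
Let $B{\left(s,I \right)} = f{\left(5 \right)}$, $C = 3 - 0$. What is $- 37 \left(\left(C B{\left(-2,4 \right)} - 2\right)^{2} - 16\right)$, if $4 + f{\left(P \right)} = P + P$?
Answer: $-8880$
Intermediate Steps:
$f{\left(P \right)} = -4 + 2 P$ ($f{\left(P \right)} = -4 + \left(P + P\right) = -4 + 2 P$)
$C = 3$ ($C = 3 + 0 = 3$)
$B{\left(s,I \right)} = 6$ ($B{\left(s,I \right)} = -4 + 2 \cdot 5 = -4 + 10 = 6$)
$- 37 \left(\left(C B{\left(-2,4 \right)} - 2\right)^{2} - 16\right) = - 37 \left(\left(3 \cdot 6 - 2\right)^{2} - 16\right) = - 37 \left(\left(18 - 2\right)^{2} - 16\right) = - 37 \left(16^{2} - 16\right) = - 37 \left(256 - 16\right) = \left(-37\right) 240 = -8880$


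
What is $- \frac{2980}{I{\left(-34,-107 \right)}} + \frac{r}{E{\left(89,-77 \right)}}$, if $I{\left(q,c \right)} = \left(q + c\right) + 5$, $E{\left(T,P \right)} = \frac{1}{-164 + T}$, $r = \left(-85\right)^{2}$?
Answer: $- \frac{18423005}{34} \approx -5.4185 \cdot 10^{5}$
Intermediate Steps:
$r = 7225$
$I{\left(q,c \right)} = 5 + c + q$ ($I{\left(q,c \right)} = \left(c + q\right) + 5 = 5 + c + q$)
$- \frac{2980}{I{\left(-34,-107 \right)}} + \frac{r}{E{\left(89,-77 \right)}} = - \frac{2980}{5 - 107 - 34} + \frac{7225}{\frac{1}{-164 + 89}} = - \frac{2980}{-136} + \frac{7225}{\frac{1}{-75}} = \left(-2980\right) \left(- \frac{1}{136}\right) + \frac{7225}{- \frac{1}{75}} = \frac{745}{34} + 7225 \left(-75\right) = \frac{745}{34} - 541875 = - \frac{18423005}{34}$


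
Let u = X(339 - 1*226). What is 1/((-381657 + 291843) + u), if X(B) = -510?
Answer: -1/90324 ≈ -1.1071e-5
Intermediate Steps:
u = -510
1/((-381657 + 291843) + u) = 1/((-381657 + 291843) - 510) = 1/(-89814 - 510) = 1/(-90324) = -1/90324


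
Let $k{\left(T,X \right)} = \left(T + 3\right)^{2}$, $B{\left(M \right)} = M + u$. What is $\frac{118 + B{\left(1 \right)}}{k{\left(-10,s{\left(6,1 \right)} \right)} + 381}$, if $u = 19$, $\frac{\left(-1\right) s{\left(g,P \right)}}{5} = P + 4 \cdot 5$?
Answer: $\frac{69}{215} \approx 0.32093$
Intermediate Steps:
$s{\left(g,P \right)} = -100 - 5 P$ ($s{\left(g,P \right)} = - 5 \left(P + 4 \cdot 5\right) = - 5 \left(P + 20\right) = - 5 \left(20 + P\right) = -100 - 5 P$)
$B{\left(M \right)} = 19 + M$ ($B{\left(M \right)} = M + 19 = 19 + M$)
$k{\left(T,X \right)} = \left(3 + T\right)^{2}$
$\frac{118 + B{\left(1 \right)}}{k{\left(-10,s{\left(6,1 \right)} \right)} + 381} = \frac{118 + \left(19 + 1\right)}{\left(3 - 10\right)^{2} + 381} = \frac{118 + 20}{\left(-7\right)^{2} + 381} = \frac{138}{49 + 381} = \frac{138}{430} = 138 \cdot \frac{1}{430} = \frac{69}{215}$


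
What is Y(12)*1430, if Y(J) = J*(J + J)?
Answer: 411840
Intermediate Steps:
Y(J) = 2*J² (Y(J) = J*(2*J) = 2*J²)
Y(12)*1430 = (2*12²)*1430 = (2*144)*1430 = 288*1430 = 411840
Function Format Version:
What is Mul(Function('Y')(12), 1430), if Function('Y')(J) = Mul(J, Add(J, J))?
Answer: 411840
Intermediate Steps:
Function('Y')(J) = Mul(2, Pow(J, 2)) (Function('Y')(J) = Mul(J, Mul(2, J)) = Mul(2, Pow(J, 2)))
Mul(Function('Y')(12), 1430) = Mul(Mul(2, Pow(12, 2)), 1430) = Mul(Mul(2, 144), 1430) = Mul(288, 1430) = 411840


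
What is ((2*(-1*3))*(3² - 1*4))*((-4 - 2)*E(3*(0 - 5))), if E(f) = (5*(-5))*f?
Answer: 67500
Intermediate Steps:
E(f) = -25*f
((2*(-1*3))*(3² - 1*4))*((-4 - 2)*E(3*(0 - 5))) = ((2*(-1*3))*(3² - 1*4))*((-4 - 2)*(-75*(0 - 5))) = ((2*(-3))*(9 - 4))*(-(-150)*3*(-5)) = (-6*5)*(-(-150)*(-15)) = -(-180)*375 = -30*(-2250) = 67500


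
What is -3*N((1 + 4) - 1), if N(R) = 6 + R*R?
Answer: -66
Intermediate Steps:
N(R) = 6 + R²
-3*N((1 + 4) - 1) = -3*(6 + ((1 + 4) - 1)²) = -3*(6 + (5 - 1)²) = -3*(6 + 4²) = -3*(6 + 16) = -3*22 = -66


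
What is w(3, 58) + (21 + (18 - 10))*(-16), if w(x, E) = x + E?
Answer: -403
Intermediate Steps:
w(x, E) = E + x
w(3, 58) + (21 + (18 - 10))*(-16) = (58 + 3) + (21 + (18 - 10))*(-16) = 61 + (21 + 8)*(-16) = 61 + 29*(-16) = 61 - 464 = -403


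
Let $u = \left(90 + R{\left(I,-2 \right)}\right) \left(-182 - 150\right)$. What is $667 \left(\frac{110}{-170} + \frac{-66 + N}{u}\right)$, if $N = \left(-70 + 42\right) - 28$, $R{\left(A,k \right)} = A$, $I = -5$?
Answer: $- \frac{6049023}{14110} \approx -428.7$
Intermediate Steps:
$N = -56$ ($N = -28 - 28 = -56$)
$u = -28220$ ($u = \left(90 - 5\right) \left(-182 - 150\right) = 85 \left(-332\right) = -28220$)
$667 \left(\frac{110}{-170} + \frac{-66 + N}{u}\right) = 667 \left(\frac{110}{-170} + \frac{-66 - 56}{-28220}\right) = 667 \left(110 \left(- \frac{1}{170}\right) - - \frac{61}{14110}\right) = 667 \left(- \frac{11}{17} + \frac{61}{14110}\right) = 667 \left(- \frac{9069}{14110}\right) = - \frac{6049023}{14110}$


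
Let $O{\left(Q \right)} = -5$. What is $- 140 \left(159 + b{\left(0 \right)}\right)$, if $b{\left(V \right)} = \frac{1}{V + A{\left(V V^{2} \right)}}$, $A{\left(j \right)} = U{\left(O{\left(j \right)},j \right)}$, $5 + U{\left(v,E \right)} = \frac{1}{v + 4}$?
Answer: $- \frac{66710}{3} \approx -22237.0$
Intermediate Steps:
$U{\left(v,E \right)} = -5 + \frac{1}{4 + v}$ ($U{\left(v,E \right)} = -5 + \frac{1}{v + 4} = -5 + \frac{1}{4 + v}$)
$A{\left(j \right)} = -6$ ($A{\left(j \right)} = \frac{-19 - -25}{4 - 5} = \frac{-19 + 25}{-1} = \left(-1\right) 6 = -6$)
$b{\left(V \right)} = \frac{1}{-6 + V}$ ($b{\left(V \right)} = \frac{1}{V - 6} = \frac{1}{-6 + V}$)
$- 140 \left(159 + b{\left(0 \right)}\right) = - 140 \left(159 + \frac{1}{-6 + 0}\right) = - 140 \left(159 + \frac{1}{-6}\right) = - 140 \left(159 - \frac{1}{6}\right) = \left(-140\right) \frac{953}{6} = - \frac{66710}{3}$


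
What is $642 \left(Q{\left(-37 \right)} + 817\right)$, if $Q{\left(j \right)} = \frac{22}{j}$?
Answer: $\frac{19392894}{37} \approx 5.2413 \cdot 10^{5}$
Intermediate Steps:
$642 \left(Q{\left(-37 \right)} + 817\right) = 642 \left(\frac{22}{-37} + 817\right) = 642 \left(22 \left(- \frac{1}{37}\right) + 817\right) = 642 \left(- \frac{22}{37} + 817\right) = 642 \cdot \frac{30207}{37} = \frac{19392894}{37}$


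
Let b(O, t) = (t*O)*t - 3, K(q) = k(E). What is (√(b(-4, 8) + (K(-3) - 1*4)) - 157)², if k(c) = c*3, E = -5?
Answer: (157 - I*√278)² ≈ 24371.0 - 5235.4*I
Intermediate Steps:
k(c) = 3*c
K(q) = -15 (K(q) = 3*(-5) = -15)
b(O, t) = -3 + O*t² (b(O, t) = (O*t)*t - 3 = O*t² - 3 = -3 + O*t²)
(√(b(-4, 8) + (K(-3) - 1*4)) - 157)² = (√((-3 - 4*8²) + (-15 - 1*4)) - 157)² = (√((-3 - 4*64) + (-15 - 4)) - 157)² = (√((-3 - 256) - 19) - 157)² = (√(-259 - 19) - 157)² = (√(-278) - 157)² = (I*√278 - 157)² = (-157 + I*√278)²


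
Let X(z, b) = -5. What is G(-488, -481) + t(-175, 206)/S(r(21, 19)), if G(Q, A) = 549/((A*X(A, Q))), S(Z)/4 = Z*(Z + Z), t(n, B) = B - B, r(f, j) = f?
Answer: 549/2405 ≈ 0.22827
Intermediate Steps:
t(n, B) = 0
S(Z) = 8*Z**2 (S(Z) = 4*(Z*(Z + Z)) = 4*(Z*(2*Z)) = 4*(2*Z**2) = 8*Z**2)
G(Q, A) = -549/(5*A) (G(Q, A) = 549/((A*(-5))) = 549/((-5*A)) = 549*(-1/(5*A)) = -549/(5*A))
G(-488, -481) + t(-175, 206)/S(r(21, 19)) = -549/5/(-481) + 0/((8*21**2)) = -549/5*(-1/481) + 0/((8*441)) = 549/2405 + 0/3528 = 549/2405 + 0*(1/3528) = 549/2405 + 0 = 549/2405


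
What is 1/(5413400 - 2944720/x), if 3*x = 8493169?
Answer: 8493169/45976912230440 ≈ 1.8473e-7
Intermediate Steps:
x = 8493169/3 (x = (1/3)*8493169 = 8493169/3 ≈ 2.8311e+6)
1/(5413400 - 2944720/x) = 1/(5413400 - 2944720/8493169/3) = 1/(5413400 - 2944720*3/8493169) = 1/(5413400 - 8834160/8493169) = 1/(45976912230440/8493169) = 8493169/45976912230440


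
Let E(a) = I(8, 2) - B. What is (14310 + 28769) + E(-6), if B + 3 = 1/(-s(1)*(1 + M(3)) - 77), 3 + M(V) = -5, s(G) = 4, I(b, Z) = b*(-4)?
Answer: 2109451/49 ≈ 43050.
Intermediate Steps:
I(b, Z) = -4*b
M(V) = -8 (M(V) = -3 - 5 = -8)
B = -148/49 (B = -3 + 1/(-4*(1 - 8) - 77) = -3 + 1/(-4*(-7) - 77) = -3 + 1/(-1*(-28) - 77) = -3 + 1/(28 - 77) = -3 + 1/(-49) = -3 - 1/49 = -148/49 ≈ -3.0204)
E(a) = -1420/49 (E(a) = -4*8 - 1*(-148/49) = -32 + 148/49 = -1420/49)
(14310 + 28769) + E(-6) = (14310 + 28769) - 1420/49 = 43079 - 1420/49 = 2109451/49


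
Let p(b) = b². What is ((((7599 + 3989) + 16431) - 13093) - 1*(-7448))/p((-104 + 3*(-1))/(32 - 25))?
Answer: 1096326/11449 ≈ 95.757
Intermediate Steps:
((((7599 + 3989) + 16431) - 13093) - 1*(-7448))/p((-104 + 3*(-1))/(32 - 25)) = ((((7599 + 3989) + 16431) - 13093) - 1*(-7448))/(((-104 + 3*(-1))/(32 - 25))²) = (((11588 + 16431) - 13093) + 7448)/(((-104 - 3)/7)²) = ((28019 - 13093) + 7448)/((-107*⅐)²) = (14926 + 7448)/((-107/7)²) = 22374/(11449/49) = 22374*(49/11449) = 1096326/11449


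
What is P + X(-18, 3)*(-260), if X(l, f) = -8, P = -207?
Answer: 1873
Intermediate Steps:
P + X(-18, 3)*(-260) = -207 - 8*(-260) = -207 + 2080 = 1873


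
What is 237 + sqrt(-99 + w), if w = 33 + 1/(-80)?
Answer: 237 + I*sqrt(26405)/20 ≈ 237.0 + 8.1248*I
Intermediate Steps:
w = 2639/80 (w = 33 - 1/80 = 2639/80 ≈ 32.987)
237 + sqrt(-99 + w) = 237 + sqrt(-99 + 2639/80) = 237 + sqrt(-5281/80) = 237 + I*sqrt(26405)/20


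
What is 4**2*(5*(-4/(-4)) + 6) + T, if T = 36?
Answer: 212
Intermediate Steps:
4**2*(5*(-4/(-4)) + 6) + T = 4**2*(5*(-4/(-4)) + 6) + 36 = 16*(5*(-4*(-1/4)) + 6) + 36 = 16*(5*1 + 6) + 36 = 16*(5 + 6) + 36 = 16*11 + 36 = 176 + 36 = 212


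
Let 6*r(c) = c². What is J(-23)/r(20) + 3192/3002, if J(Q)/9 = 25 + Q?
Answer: 10533/7900 ≈ 1.3333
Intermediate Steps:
J(Q) = 225 + 9*Q (J(Q) = 9*(25 + Q) = 225 + 9*Q)
r(c) = c²/6
J(-23)/r(20) + 3192/3002 = (225 + 9*(-23))/(((⅙)*20²)) + 3192/3002 = (225 - 207)/(((⅙)*400)) + 3192*(1/3002) = 18/(200/3) + 84/79 = 18*(3/200) + 84/79 = 27/100 + 84/79 = 10533/7900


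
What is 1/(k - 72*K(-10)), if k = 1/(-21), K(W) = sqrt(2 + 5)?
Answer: 21/16003007 - 31752*sqrt(7)/16003007 ≈ -0.0052482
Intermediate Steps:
K(W) = sqrt(7)
k = -1/21 ≈ -0.047619
1/(k - 72*K(-10)) = 1/(-1/21 - 72*sqrt(7))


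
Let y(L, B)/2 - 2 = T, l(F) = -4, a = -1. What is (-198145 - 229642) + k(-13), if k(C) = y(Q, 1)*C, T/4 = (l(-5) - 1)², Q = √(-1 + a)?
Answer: -430439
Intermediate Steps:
Q = I*√2 (Q = √(-1 - 1) = √(-2) = I*√2 ≈ 1.4142*I)
T = 100 (T = 4*(-4 - 1)² = 4*(-5)² = 4*25 = 100)
y(L, B) = 204 (y(L, B) = 4 + 2*100 = 4 + 200 = 204)
k(C) = 204*C
(-198145 - 229642) + k(-13) = (-198145 - 229642) + 204*(-13) = -427787 - 2652 = -430439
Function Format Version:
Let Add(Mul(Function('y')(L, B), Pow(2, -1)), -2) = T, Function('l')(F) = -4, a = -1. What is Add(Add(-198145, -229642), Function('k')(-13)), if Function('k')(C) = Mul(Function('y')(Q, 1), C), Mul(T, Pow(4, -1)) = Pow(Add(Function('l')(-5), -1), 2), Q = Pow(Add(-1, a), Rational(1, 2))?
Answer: -430439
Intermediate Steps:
Q = Mul(I, Pow(2, Rational(1, 2))) (Q = Pow(Add(-1, -1), Rational(1, 2)) = Pow(-2, Rational(1, 2)) = Mul(I, Pow(2, Rational(1, 2))) ≈ Mul(1.4142, I))
T = 100 (T = Mul(4, Pow(Add(-4, -1), 2)) = Mul(4, Pow(-5, 2)) = Mul(4, 25) = 100)
Function('y')(L, B) = 204 (Function('y')(L, B) = Add(4, Mul(2, 100)) = Add(4, 200) = 204)
Function('k')(C) = Mul(204, C)
Add(Add(-198145, -229642), Function('k')(-13)) = Add(Add(-198145, -229642), Mul(204, -13)) = Add(-427787, -2652) = -430439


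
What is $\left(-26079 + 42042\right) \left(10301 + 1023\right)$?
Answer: $180765012$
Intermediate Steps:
$\left(-26079 + 42042\right) \left(10301 + 1023\right) = 15963 \cdot 11324 = 180765012$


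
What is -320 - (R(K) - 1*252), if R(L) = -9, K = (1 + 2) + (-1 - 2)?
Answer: -59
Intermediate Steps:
K = 0 (K = 3 - 3 = 0)
-320 - (R(K) - 1*252) = -320 - (-9 - 1*252) = -320 - (-9 - 252) = -320 - 1*(-261) = -320 + 261 = -59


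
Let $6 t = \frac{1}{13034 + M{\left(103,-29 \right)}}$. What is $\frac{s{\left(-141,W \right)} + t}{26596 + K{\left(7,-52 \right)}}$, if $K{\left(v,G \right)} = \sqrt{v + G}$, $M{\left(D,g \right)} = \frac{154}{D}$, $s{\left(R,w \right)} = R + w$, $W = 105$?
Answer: $- \frac{1928300379857}{1424586066097824} + \frac{290013593 i \sqrt{5}}{1899448088130432} \approx -0.0013536 + 3.4141 \cdot 10^{-7} i$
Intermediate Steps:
$K{\left(v,G \right)} = \sqrt{G + v}$
$t = \frac{103}{8055936}$ ($t = \frac{1}{6 \left(13034 + \frac{154}{103}\right)} = \frac{1}{6 \cdot \frac{1342656}{103}} = \frac{1}{6} \cdot \frac{103}{1342656} = \frac{103}{8055936} \approx 1.2786 \cdot 10^{-5}$)
$\frac{s{\left(-141,W \right)} + t}{26596 + K{\left(7,-52 \right)}} = \frac{\left(-141 + 105\right) + \frac{103}{8055936}}{26596 + \sqrt{-52 + 7}} = \frac{-36 + \frac{103}{8055936}}{26596 + \sqrt{-45}} = - \frac{290013593}{8055936 \left(26596 + 3 i \sqrt{5}\right)}$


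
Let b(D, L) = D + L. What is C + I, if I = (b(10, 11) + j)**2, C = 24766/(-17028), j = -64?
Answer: 15730003/8514 ≈ 1847.5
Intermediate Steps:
C = -12383/8514 (C = 24766*(-1/17028) = -12383/8514 ≈ -1.4544)
I = 1849 (I = ((10 + 11) - 64)**2 = (21 - 64)**2 = (-43)**2 = 1849)
C + I = -12383/8514 + 1849 = 15730003/8514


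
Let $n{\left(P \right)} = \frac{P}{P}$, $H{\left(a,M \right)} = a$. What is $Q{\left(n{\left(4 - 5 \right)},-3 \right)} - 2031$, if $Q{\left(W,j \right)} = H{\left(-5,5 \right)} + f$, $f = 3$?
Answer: $-2033$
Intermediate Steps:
$n{\left(P \right)} = 1$
$Q{\left(W,j \right)} = -2$ ($Q{\left(W,j \right)} = -5 + 3 = -2$)
$Q{\left(n{\left(4 - 5 \right)},-3 \right)} - 2031 = -2 - 2031 = -2033$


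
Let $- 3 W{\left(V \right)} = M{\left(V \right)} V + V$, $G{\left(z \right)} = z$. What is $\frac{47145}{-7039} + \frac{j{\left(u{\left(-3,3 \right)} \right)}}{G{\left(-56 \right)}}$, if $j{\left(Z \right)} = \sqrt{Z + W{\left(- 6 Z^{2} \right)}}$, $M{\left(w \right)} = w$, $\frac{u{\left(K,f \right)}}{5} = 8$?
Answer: $- \frac{47145}{7039} - \frac{i \sqrt{7679190}}{28} \approx -6.6977 - 98.969 i$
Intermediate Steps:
$u{\left(K,f \right)} = 40$ ($u{\left(K,f \right)} = 5 \cdot 8 = 40$)
$W{\left(V \right)} = - \frac{V}{3} - \frac{V^{2}}{3}$ ($W{\left(V \right)} = - \frac{V V + V}{3} = - \frac{V^{2} + V}{3} = - \frac{V + V^{2}}{3} = - \frac{V}{3} - \frac{V^{2}}{3}$)
$j{\left(Z \right)} = \sqrt{Z + 2 Z^{2} \left(1 - 6 Z^{2}\right)}$ ($j{\left(Z \right)} = \sqrt{Z - \frac{- 6 Z^{2} \left(1 - 6 Z^{2}\right)}{3}} = \sqrt{Z + 2 Z^{2} \left(1 - 6 Z^{2}\right)}$)
$\frac{47145}{-7039} + \frac{j{\left(u{\left(-3,3 \right)} \right)}}{G{\left(-56 \right)}} = \frac{47145}{-7039} + \frac{\sqrt{40 \left(1 - 12 \cdot 40^{3} + 2 \cdot 40\right)}}{-56} = 47145 \left(- \frac{1}{7039}\right) + \sqrt{40 \left(1 - 768000 + 80\right)} \left(- \frac{1}{56}\right) = - \frac{47145}{7039} + \sqrt{40 \left(1 - 768000 + 80\right)} \left(- \frac{1}{56}\right) = - \frac{47145}{7039} + \sqrt{40 \left(-767919\right)} \left(- \frac{1}{56}\right) = - \frac{47145}{7039} + \sqrt{-30716760} \left(- \frac{1}{56}\right) = - \frac{47145}{7039} + 2 i \sqrt{7679190} \left(- \frac{1}{56}\right) = - \frac{47145}{7039} - \frac{i \sqrt{7679190}}{28}$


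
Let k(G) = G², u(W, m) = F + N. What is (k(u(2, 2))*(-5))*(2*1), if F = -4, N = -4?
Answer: -640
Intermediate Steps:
u(W, m) = -8 (u(W, m) = -4 - 4 = -8)
(k(u(2, 2))*(-5))*(2*1) = ((-8)²*(-5))*(2*1) = (64*(-5))*2 = -320*2 = -640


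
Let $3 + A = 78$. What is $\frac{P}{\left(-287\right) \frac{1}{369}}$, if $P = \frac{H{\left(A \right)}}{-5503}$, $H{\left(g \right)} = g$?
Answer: $\frac{675}{38521} \approx 0.017523$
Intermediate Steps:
$A = 75$ ($A = -3 + 78 = 75$)
$P = - \frac{75}{5503}$ ($P = \frac{75}{-5503} = 75 \left(- \frac{1}{5503}\right) = - \frac{75}{5503} \approx -0.013629$)
$\frac{P}{\left(-287\right) \frac{1}{369}} = - \frac{75}{5503 \left(- \frac{287}{369}\right)} = - \frac{75}{5503 \left(\left(-287\right) \frac{1}{369}\right)} = - \frac{75}{5503 \left(- \frac{7}{9}\right)} = \left(- \frac{75}{5503}\right) \left(- \frac{9}{7}\right) = \frac{675}{38521}$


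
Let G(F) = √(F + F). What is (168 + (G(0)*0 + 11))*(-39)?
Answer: -6981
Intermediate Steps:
G(F) = √2*√F (G(F) = √(2*F) = √2*√F)
(168 + (G(0)*0 + 11))*(-39) = (168 + ((√2*√0)*0 + 11))*(-39) = (168 + ((√2*0)*0 + 11))*(-39) = (168 + (0*0 + 11))*(-39) = (168 + (0 + 11))*(-39) = (168 + 11)*(-39) = 179*(-39) = -6981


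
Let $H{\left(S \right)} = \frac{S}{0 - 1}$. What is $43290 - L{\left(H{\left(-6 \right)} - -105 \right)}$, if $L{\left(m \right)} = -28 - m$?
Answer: $43429$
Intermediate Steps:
$H{\left(S \right)} = - S$ ($H{\left(S \right)} = \frac{S}{0 - 1} = \frac{S}{-1} = S \left(-1\right) = - S$)
$43290 - L{\left(H{\left(-6 \right)} - -105 \right)} = 43290 - \left(-28 - \left(\left(-1\right) \left(-6\right) - -105\right)\right) = 43290 - \left(-28 - \left(6 + 105\right)\right) = 43290 - \left(-28 - 111\right) = 43290 - -139 = 43290 + 139 = 43429$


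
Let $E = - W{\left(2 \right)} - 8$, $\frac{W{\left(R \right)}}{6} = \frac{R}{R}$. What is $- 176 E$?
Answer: $2464$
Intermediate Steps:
$W{\left(R \right)} = 6$ ($W{\left(R \right)} = 6 \frac{R}{R} = 6 \cdot 1 = 6$)
$E = -14$ ($E = \left(-1\right) 6 - 8 = -6 - 8 = -14$)
$- 176 E = \left(-176\right) \left(-14\right) = 2464$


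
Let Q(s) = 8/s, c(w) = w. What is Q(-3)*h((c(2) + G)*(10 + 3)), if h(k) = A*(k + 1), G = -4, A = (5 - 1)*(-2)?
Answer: -1600/3 ≈ -533.33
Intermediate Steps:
A = -8 (A = 4*(-2) = -8)
h(k) = -8 - 8*k (h(k) = -8*(k + 1) = -8*(1 + k) = -8 - 8*k)
Q(-3)*h((c(2) + G)*(10 + 3)) = (8/(-3))*(-8 - 8*(2 - 4)*(10 + 3)) = (8*(-1/3))*(-8 - (-16)*13) = -8*(-8 - 8*(-26))/3 = -8*(-8 + 208)/3 = -8/3*200 = -1600/3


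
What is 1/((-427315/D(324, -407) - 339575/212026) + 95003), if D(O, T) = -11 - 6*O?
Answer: 82902166/7893942080711 ≈ 1.0502e-5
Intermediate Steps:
1/((-427315/D(324, -407) - 339575/212026) + 95003) = 1/((-427315/(-11 - 6*324) - 339575/212026) + 95003) = 1/((-427315/(-11 - 1944) - 339575*1/212026) + 95003) = 1/((-427315/(-1955) - 339575/212026) + 95003) = 1/((-427315*(-1/1955) - 339575/212026) + 95003) = 1/((85463/391 - 339575/212026) + 95003) = 1/(17987604213/82902166 + 95003) = 1/(7893942080711/82902166) = 82902166/7893942080711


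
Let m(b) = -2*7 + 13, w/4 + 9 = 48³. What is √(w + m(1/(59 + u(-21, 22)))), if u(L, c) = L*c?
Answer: √442331 ≈ 665.08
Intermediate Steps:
w = 442332 (w = -36 + 4*48³ = -36 + 4*110592 = -36 + 442368 = 442332)
m(b) = -1 (m(b) = -14 + 13 = -1)
√(w + m(1/(59 + u(-21, 22)))) = √(442332 - 1) = √442331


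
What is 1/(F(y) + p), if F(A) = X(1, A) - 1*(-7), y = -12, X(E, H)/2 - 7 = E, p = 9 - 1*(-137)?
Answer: 1/169 ≈ 0.0059172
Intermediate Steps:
p = 146 (p = 9 + 137 = 146)
X(E, H) = 14 + 2*E
F(A) = 23 (F(A) = (14 + 2*1) - 1*(-7) = (14 + 2) + 7 = 16 + 7 = 23)
1/(F(y) + p) = 1/(23 + 146) = 1/169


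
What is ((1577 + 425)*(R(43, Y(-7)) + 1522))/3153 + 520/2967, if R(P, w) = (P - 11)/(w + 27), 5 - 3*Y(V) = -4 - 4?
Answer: 47252157212/48853633 ≈ 967.22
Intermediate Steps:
Y(V) = 13/3 (Y(V) = 5/3 - (-4 - 4)/3 = 5/3 - 1/3*(-8) = 5/3 + 8/3 = 13/3)
R(P, w) = (-11 + P)/(27 + w)
((1577 + 425)*(R(43, Y(-7)) + 1522))/3153 + 520/2967 = ((1577 + 425)*((-11 + 43)/(27 + 13/3) + 1522))/3153 + 520/2967 = (2002*(32/(94/3) + 1522))*(1/3153) + 520*(1/2967) = (2002*((3/94)*32 + 1522))*(1/3153) + 520/2967 = (2002*(48/47 + 1522))*(1/3153) + 520/2967 = (2002*(71582/47))*(1/3153) + 520/2967 = (143307164/47)*(1/3153) + 520/2967 = 143307164/148191 + 520/2967 = 47252157212/48853633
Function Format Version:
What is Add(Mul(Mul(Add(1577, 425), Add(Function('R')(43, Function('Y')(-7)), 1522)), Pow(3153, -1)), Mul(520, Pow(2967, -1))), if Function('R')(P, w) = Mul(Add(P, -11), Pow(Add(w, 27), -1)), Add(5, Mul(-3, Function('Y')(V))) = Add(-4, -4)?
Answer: Rational(47252157212, 48853633) ≈ 967.22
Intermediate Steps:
Function('Y')(V) = Rational(13, 3) (Function('Y')(V) = Add(Rational(5, 3), Mul(Rational(-1, 3), Add(-4, -4))) = Add(Rational(5, 3), Mul(Rational(-1, 3), -8)) = Add(Rational(5, 3), Rational(8, 3)) = Rational(13, 3))
Function('R')(P, w) = Mul(Pow(Add(27, w), -1), Add(-11, P)) (Function('R')(P, w) = Mul(Add(-11, P), Pow(Add(27, w), -1)) = Mul(Pow(Add(27, w), -1), Add(-11, P)))
Add(Mul(Mul(Add(1577, 425), Add(Function('R')(43, Function('Y')(-7)), 1522)), Pow(3153, -1)), Mul(520, Pow(2967, -1))) = Add(Mul(Mul(Add(1577, 425), Add(Mul(Pow(Add(27, Rational(13, 3)), -1), Add(-11, 43)), 1522)), Pow(3153, -1)), Mul(520, Pow(2967, -1))) = Add(Mul(Mul(2002, Add(Mul(Pow(Rational(94, 3), -1), 32), 1522)), Rational(1, 3153)), Mul(520, Rational(1, 2967))) = Add(Mul(Mul(2002, Add(Mul(Rational(3, 94), 32), 1522)), Rational(1, 3153)), Rational(520, 2967)) = Add(Mul(Mul(2002, Add(Rational(48, 47), 1522)), Rational(1, 3153)), Rational(520, 2967)) = Add(Mul(Mul(2002, Rational(71582, 47)), Rational(1, 3153)), Rational(520, 2967)) = Add(Mul(Rational(143307164, 47), Rational(1, 3153)), Rational(520, 2967)) = Add(Rational(143307164, 148191), Rational(520, 2967)) = Rational(47252157212, 48853633)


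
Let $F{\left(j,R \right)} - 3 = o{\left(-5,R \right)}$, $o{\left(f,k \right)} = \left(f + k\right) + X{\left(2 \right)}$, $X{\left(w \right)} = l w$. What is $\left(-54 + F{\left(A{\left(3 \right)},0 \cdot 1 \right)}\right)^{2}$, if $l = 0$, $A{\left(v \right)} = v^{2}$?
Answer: $3136$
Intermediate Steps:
$X{\left(w \right)} = 0$ ($X{\left(w \right)} = 0 w = 0$)
$o{\left(f,k \right)} = f + k$ ($o{\left(f,k \right)} = \left(f + k\right) + 0 = f + k$)
$F{\left(j,R \right)} = -2 + R$ ($F{\left(j,R \right)} = 3 + \left(-5 + R\right) = -2 + R$)
$\left(-54 + F{\left(A{\left(3 \right)},0 \cdot 1 \right)}\right)^{2} = \left(-54 + \left(-2 + 0 \cdot 1\right)\right)^{2} = \left(-54 + \left(-2 + 0\right)\right)^{2} = \left(-54 - 2\right)^{2} = \left(-56\right)^{2} = 3136$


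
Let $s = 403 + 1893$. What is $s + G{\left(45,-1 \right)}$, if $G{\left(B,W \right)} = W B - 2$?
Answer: $2249$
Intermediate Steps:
$G{\left(B,W \right)} = -2 + B W$ ($G{\left(B,W \right)} = B W - 2 = -2 + B W$)
$s = 2296$
$s + G{\left(45,-1 \right)} = 2296 + \left(-2 + 45 \left(-1\right)\right) = 2296 - 47 = 2249$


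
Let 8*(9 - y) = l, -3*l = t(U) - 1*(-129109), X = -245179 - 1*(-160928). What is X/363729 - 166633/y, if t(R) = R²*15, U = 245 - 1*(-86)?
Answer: -400994306177/161199236865 ≈ -2.4876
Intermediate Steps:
U = 331 (U = 245 + 86 = 331)
t(R) = 15*R²
X = -84251 (X = -245179 + 160928 = -84251)
l = -1772524/3 (l = -(15*331² - 1*(-129109))/3 = -(15*109561 + 129109)/3 = -(1643415 + 129109)/3 = -⅓*1772524 = -1772524/3 ≈ -5.9084e+5)
y = 443185/6 (y = 9 - ⅛*(-1772524/3) = 9 + 443131/6 = 443185/6 ≈ 73864.)
X/363729 - 166633/y = -84251/363729 - 166633/443185/6 = -84251*1/363729 - 166633*6/443185 = -84251/363729 - 999798/443185 = -400994306177/161199236865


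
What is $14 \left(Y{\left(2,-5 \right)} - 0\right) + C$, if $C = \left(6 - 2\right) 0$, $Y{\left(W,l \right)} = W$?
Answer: $28$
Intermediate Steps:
$C = 0$ ($C = 4 \cdot 0 = 0$)
$14 \left(Y{\left(2,-5 \right)} - 0\right) + C = 14 \left(2 - 0\right) + 0 = 14 \left(2 + 0\right) + 0 = 14 \cdot 2 + 0 = 28 + 0 = 28$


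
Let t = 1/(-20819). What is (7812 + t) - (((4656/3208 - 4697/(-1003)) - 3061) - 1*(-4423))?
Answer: 53957478523430/8373464257 ≈ 6443.9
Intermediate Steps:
t = -1/20819 ≈ -4.8033e-5
(7812 + t) - (((4656/3208 - 4697/(-1003)) - 3061) - 1*(-4423)) = (7812 - 1/20819) - (((4656/3208 - 4697/(-1003)) - 3061) - 1*(-4423)) = 162638027/20819 - (((4656*(1/3208) - 4697*(-1/1003)) - 3061) + 4423) = 162638027/20819 - (((582/401 + 4697/1003) - 3061) + 4423) = 162638027/20819 - ((2467243/402203 - 3061) + 4423) = 162638027/20819 - (-1228676140/402203 + 4423) = 162638027/20819 - 1*550267729/402203 = 162638027/20819 - 550267729/402203 = 53957478523430/8373464257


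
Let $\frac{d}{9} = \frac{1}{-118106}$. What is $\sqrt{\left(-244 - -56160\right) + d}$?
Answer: $\frac{\sqrt{779973805865222}}{118106} \approx 236.47$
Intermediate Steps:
$d = - \frac{9}{118106}$ ($d = \frac{9}{-118106} = 9 \left(- \frac{1}{118106}\right) = - \frac{9}{118106} \approx -7.6203 \cdot 10^{-5}$)
$\sqrt{\left(-244 - -56160\right) + d} = \sqrt{\left(-244 - -56160\right) - \frac{9}{118106}} = \sqrt{\left(-244 + 56160\right) - \frac{9}{118106}} = \sqrt{55916 - \frac{9}{118106}} = \sqrt{\frac{6604015087}{118106}} = \frac{\sqrt{779973805865222}}{118106}$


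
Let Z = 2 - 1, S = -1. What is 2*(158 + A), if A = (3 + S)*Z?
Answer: 320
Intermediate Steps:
Z = 1
A = 2 (A = (3 - 1)*1 = 2*1 = 2)
2*(158 + A) = 2*(158 + 2) = 2*160 = 320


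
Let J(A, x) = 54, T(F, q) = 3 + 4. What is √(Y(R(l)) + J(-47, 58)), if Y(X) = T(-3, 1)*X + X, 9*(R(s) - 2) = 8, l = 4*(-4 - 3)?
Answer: √694/3 ≈ 8.7813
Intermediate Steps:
T(F, q) = 7
l = -28 (l = 4*(-7) = -28)
R(s) = 26/9 (R(s) = 2 + (⅑)*8 = 2 + 8/9 = 26/9)
Y(X) = 8*X (Y(X) = 7*X + X = 8*X)
√(Y(R(l)) + J(-47, 58)) = √(8*(26/9) + 54) = √(208/9 + 54) = √(694/9) = √694/3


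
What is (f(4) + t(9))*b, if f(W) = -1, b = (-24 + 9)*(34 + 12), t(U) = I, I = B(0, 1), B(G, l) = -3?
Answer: 2760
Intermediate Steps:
I = -3
t(U) = -3
b = -690 (b = -15*46 = -690)
(f(4) + t(9))*b = (-1 - 3)*(-690) = -4*(-690) = 2760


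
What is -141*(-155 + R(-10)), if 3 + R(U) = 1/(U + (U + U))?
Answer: 222827/10 ≈ 22283.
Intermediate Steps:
R(U) = -3 + 1/(3*U) (R(U) = -3 + 1/(U + (U + U)) = -3 + 1/(U + 2*U) = -3 + 1/(3*U))
-141*(-155 + R(-10)) = -141*(-155 + (-3 + (⅓)/(-10))) = -141*(-155 + (-3 + (⅓)*(-⅒))) = -141*(-155 + (-3 - 1/30)) = -141*(-155 - 91/30) = -141*(-4741/30) = 222827/10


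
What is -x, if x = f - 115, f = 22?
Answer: 93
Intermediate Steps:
x = -93 (x = 22 - 115 = -93)
-x = -1*(-93) = 93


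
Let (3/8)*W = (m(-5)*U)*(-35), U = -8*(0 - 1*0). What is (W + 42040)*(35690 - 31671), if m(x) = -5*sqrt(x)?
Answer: 168958760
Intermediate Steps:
U = 0 (U = -8*(0 + 0) = -8*0 = 0)
W = 0 (W = 8*((-5*I*sqrt(5)*0)*(-35))/3 = 8*(0*(-35))/3 = (8/3)*0 = 0)
(W + 42040)*(35690 - 31671) = (0 + 42040)*(35690 - 31671) = 42040*4019 = 168958760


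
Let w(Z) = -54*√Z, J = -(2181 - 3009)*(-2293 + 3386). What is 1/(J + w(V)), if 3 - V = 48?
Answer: 25139/22750899201 + I*√5/5055755378 ≈ 1.105e-6 + 4.4228e-10*I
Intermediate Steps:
V = -45 (V = 3 - 1*48 = 3 - 48 = -45)
J = 905004 (J = -(-828)*1093 = -1*(-905004) = 905004)
1/(J + w(V)) = 1/(905004 - 162*I*√5)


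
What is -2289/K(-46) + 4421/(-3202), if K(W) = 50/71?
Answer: -130151722/40025 ≈ -3251.8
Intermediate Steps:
K(W) = 50/71 (K(W) = 50*(1/71) = 50/71)
-2289/K(-46) + 4421/(-3202) = -2289/50/71 + 4421/(-3202) = -2289*71/50 + 4421*(-1/3202) = -162519/50 - 4421/3202 = -130151722/40025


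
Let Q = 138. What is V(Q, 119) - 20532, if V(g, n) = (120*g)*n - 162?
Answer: 1949946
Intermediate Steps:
V(g, n) = -162 + 120*g*n (V(g, n) = 120*g*n - 162 = -162 + 120*g*n)
V(Q, 119) - 20532 = (-162 + 120*138*119) - 20532 = (-162 + 1970640) - 20532 = 1970478 - 20532 = 1949946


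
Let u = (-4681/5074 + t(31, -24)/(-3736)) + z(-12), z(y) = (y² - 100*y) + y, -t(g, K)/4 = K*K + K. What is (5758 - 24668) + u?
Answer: -41652876127/2369558 ≈ -17578.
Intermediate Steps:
t(g, K) = -4*K - 4*K² (t(g, K) = -4*(K*K + K) = -4*(K² + K) = -4*(K + K²) = -4*K - 4*K²)
z(y) = y² - 99*y
u = 3155465653/2369558 (u = (-4681/5074 - 4*(-24)*(1 - 24)/(-3736)) - 12*(-99 - 12) = (-4681*1/5074 - 4*(-24)*(-23)*(-1/3736)) - 12*(-111) = (-4681/5074 - 2208*(-1/3736)) + 1332 = (-4681/5074 + 276/467) + 1332 = -785603/2369558 + 1332 = 3155465653/2369558 ≈ 1331.7)
(5758 - 24668) + u = (5758 - 24668) + 3155465653/2369558 = -18910 + 3155465653/2369558 = -41652876127/2369558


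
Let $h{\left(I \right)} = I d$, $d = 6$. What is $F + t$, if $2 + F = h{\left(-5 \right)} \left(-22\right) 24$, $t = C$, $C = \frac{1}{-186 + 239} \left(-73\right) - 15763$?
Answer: $\frac{3902}{53} \approx 73.623$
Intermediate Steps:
$h{\left(I \right)} = 6 I$ ($h{\left(I \right)} = I 6 = 6 I$)
$C = - \frac{835512}{53}$ ($C = \frac{1}{53} \left(-73\right) - 15763 = - \frac{73}{53} - 15763 = - \frac{835512}{53} \approx -15764.0$)
$t = - \frac{835512}{53} \approx -15764.0$
$F = 15838$ ($F = -2 + 6 \left(-5\right) \left(-22\right) 24 = -2 + \left(-30\right) \left(-22\right) 24 = -2 + 660 \cdot 24 = -2 + 15840 = 15838$)
$F + t = 15838 - \frac{835512}{53} = \frac{3902}{53}$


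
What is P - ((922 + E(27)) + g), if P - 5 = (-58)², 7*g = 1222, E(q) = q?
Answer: 15718/7 ≈ 2245.4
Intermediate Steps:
g = 1222/7 (g = (⅐)*1222 = 1222/7 ≈ 174.57)
P = 3369 (P = 5 + (-58)² = 5 + 3364 = 3369)
P - ((922 + E(27)) + g) = 3369 - ((922 + 27) + 1222/7) = 3369 - (949 + 1222/7) = 3369 - 1*7865/7 = 3369 - 7865/7 = 15718/7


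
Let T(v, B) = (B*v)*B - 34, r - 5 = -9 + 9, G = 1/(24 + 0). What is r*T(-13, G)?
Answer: -97985/576 ≈ -170.11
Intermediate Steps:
G = 1/24 ≈ 0.041667
r = 5 (r = 5 + (-9 + 9) = 5 + 0 = 5)
T(v, B) = -34 + v*B² (T(v, B) = v*B² - 34 = -34 + v*B²)
r*T(-13, G) = 5*(-34 - 13*(1/24)²) = 5*(-34 - 13*1/576) = 5*(-34 - 13/576) = 5*(-19597/576) = -97985/576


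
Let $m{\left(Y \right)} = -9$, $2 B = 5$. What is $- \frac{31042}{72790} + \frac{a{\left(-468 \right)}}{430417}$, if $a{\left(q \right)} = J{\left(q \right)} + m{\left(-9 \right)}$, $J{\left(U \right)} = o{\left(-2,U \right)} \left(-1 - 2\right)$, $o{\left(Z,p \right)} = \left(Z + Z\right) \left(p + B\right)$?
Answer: $- \frac{6884132282}{15665026715} \approx -0.43946$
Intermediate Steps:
$B = \frac{5}{2}$ ($B = \frac{1}{2} \cdot 5 = \frac{5}{2} \approx 2.5$)
$o{\left(Z,p \right)} = 2 Z \left(\frac{5}{2} + p\right)$ ($o{\left(Z,p \right)} = \left(Z + Z\right) \left(p + \frac{5}{2}\right) = 2 Z \left(\frac{5}{2} + p\right)$)
$J{\left(U \right)} = 30 + 12 U$ ($J{\left(U \right)} = - 2 \left(5 + 2 U\right) \left(-1 - 2\right) = \left(-10 - 4 U\right) \left(-3\right) = 30 + 12 U$)
$a{\left(q \right)} = 21 + 12 q$ ($a{\left(q \right)} = \left(30 + 12 q\right) - 9 = 21 + 12 q$)
$- \frac{31042}{72790} + \frac{a{\left(-468 \right)}}{430417} = - \frac{31042}{72790} + \frac{21 + 12 \left(-468\right)}{430417} = \left(-31042\right) \frac{1}{72790} + \left(21 - 5616\right) \frac{1}{430417} = - \frac{15521}{36395} - \frac{5595}{430417} = - \frac{6884132282}{15665026715}$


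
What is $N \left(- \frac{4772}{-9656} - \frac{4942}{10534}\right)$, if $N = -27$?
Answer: $- \frac{8600499}{12714538} \approx -0.67643$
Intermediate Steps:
$N \left(- \frac{4772}{-9656} - \frac{4942}{10534}\right) = - 27 \left(- \frac{4772}{-9656} - \frac{4942}{10534}\right) = - 27 \left(\left(-4772\right) \left(- \frac{1}{9656}\right) - \frac{2471}{5267}\right) = - 27 \left(\frac{1193}{2414} - \frac{2471}{5267}\right) = \left(-27\right) \frac{318537}{12714538} = - \frac{8600499}{12714538}$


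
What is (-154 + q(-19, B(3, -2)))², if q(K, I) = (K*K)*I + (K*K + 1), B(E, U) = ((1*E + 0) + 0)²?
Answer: 11950849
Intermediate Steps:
B(E, U) = E² (B(E, U) = ((E + 0) + 0)² = (E + 0)² = E²)
q(K, I) = 1 + K² + I*K² (q(K, I) = K²*I + (K² + 1) = I*K² + (1 + K²) = 1 + K² + I*K²)
(-154 + q(-19, B(3, -2)))² = (-154 + (1 + (-19)² + 3²*(-19)²))² = (-154 + (1 + 361 + 9*361))² = (-154 + (1 + 361 + 3249))² = (-154 + 3611)² = 3457² = 11950849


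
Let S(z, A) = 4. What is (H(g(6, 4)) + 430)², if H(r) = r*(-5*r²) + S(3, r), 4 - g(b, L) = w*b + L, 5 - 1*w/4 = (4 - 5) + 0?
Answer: 222915470565316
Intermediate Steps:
w = 24 (w = 20 - 4*((4 - 5) + 0) = 20 - 4*(-1 + 0) = 20 - 4*(-1) = 20 + 4 = 24)
g(b, L) = 4 - L - 24*b (g(b, L) = 4 - (24*b + L) = 4 - (L + 24*b) = 4 + (-L - 24*b) = 4 - L - 24*b)
H(r) = 4 - 5*r³ (H(r) = r*(-5*r²) + 4 = -5*r³ + 4 = 4 - 5*r³)
(H(g(6, 4)) + 430)² = ((4 - 5*(4 - 1*4 - 24*6)³) + 430)² = ((4 - 5*(4 - 4 - 144)³) + 430)² = ((4 - 5*(-144)³) + 430)² = ((4 - 5*(-2985984)) + 430)² = ((4 + 14929920) + 430)² = (14929924 + 430)² = 14930354² = 222915470565316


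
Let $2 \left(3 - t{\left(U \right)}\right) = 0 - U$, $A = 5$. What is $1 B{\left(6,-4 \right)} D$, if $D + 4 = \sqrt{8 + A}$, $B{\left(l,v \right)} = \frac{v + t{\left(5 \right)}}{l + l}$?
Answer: $- \frac{1}{2} + \frac{\sqrt{13}}{8} \approx -0.049306$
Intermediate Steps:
$t{\left(U \right)} = 3 + \frac{U}{2}$ ($t{\left(U \right)} = 3 - \frac{0 - U}{2} = 3 - \frac{\left(-1\right) U}{2} = 3 + \frac{U}{2}$)
$B{\left(l,v \right)} = \frac{\frac{11}{2} + v}{2 l}$ ($B{\left(l,v \right)} = \frac{v + \left(3 + \frac{1}{2} \cdot 5\right)}{l + l} = \frac{v + \left(3 + \frac{5}{2}\right)}{2 l} = \left(v + \frac{11}{2}\right) \frac{1}{2 l} = \left(\frac{11}{2} + v\right) \frac{1}{2 l} = \frac{\frac{11}{2} + v}{2 l}$)
$D = -4 + \sqrt{13}$ ($D = -4 + \sqrt{8 + 5} = -4 + \sqrt{13} \approx -0.39445$)
$1 B{\left(6,-4 \right)} D = 1 \frac{11 + 2 \left(-4\right)}{4 \cdot 6} \left(-4 + \sqrt{13}\right) = 1 \cdot \frac{1}{4} \cdot \frac{1}{6} \left(11 - 8\right) \left(-4 + \sqrt{13}\right) = 1 \cdot \frac{1}{4} \cdot \frac{1}{6} \cdot 3 \left(-4 + \sqrt{13}\right) = 1 \cdot \frac{1}{8} \left(-4 + \sqrt{13}\right) = \frac{-4 + \sqrt{13}}{8} = - \frac{1}{2} + \frac{\sqrt{13}}{8}$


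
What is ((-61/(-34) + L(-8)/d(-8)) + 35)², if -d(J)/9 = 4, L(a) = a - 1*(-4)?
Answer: 127531849/93636 ≈ 1362.0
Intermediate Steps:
L(a) = 4 + a (L(a) = a + 4 = 4 + a)
d(J) = -36 (d(J) = -9*4 = -36)
((-61/(-34) + L(-8)/d(-8)) + 35)² = ((-61/(-34) + (4 - 8)/(-36)) + 35)² = ((-61*(-1/34) - 4*(-1/36)) + 35)² = ((61/34 + ⅑) + 35)² = (583/306 + 35)² = (11293/306)² = 127531849/93636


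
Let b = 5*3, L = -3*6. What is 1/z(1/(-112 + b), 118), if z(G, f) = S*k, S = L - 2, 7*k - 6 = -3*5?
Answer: 7/180 ≈ 0.038889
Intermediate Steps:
L = -18
b = 15
k = -9/7 (k = 6/7 + (-3*5)/7 = 6/7 + (⅐)*(-15) = 6/7 - 15/7 = -9/7 ≈ -1.2857)
S = -20 (S = -18 - 2 = -20)
z(G, f) = 180/7 (z(G, f) = -20*(-9/7) = 180/7)
1/z(1/(-112 + b), 118) = 1/(180/7) = 7/180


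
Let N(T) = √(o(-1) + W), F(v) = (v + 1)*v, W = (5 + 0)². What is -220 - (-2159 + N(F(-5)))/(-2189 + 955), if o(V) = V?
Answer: -273639/1234 + √6/617 ≈ -221.75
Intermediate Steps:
W = 25 (W = 5² = 25)
F(v) = v*(1 + v) (F(v) = (1 + v)*v = v*(1 + v))
N(T) = 2*√6 (N(T) = √(-1 + 25) = √24 = 2*√6)
-220 - (-2159 + N(F(-5)))/(-2189 + 955) = -220 - (-2159 + 2*√6)/(-2189 + 955) = -220 - (-2159 + 2*√6)/(-1234) = -220 - (-2159 + 2*√6)*(-1)/1234 = -220 - (2159/1234 - √6/617) = -220 + (-2159/1234 + √6/617) = -273639/1234 + √6/617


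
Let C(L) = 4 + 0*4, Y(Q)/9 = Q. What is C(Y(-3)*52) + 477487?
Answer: 477491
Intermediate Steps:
Y(Q) = 9*Q
C(L) = 4 (C(L) = 4 + 0 = 4)
C(Y(-3)*52) + 477487 = 4 + 477487 = 477491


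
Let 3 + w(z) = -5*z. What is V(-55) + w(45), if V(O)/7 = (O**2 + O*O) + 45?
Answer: 42437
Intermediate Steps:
w(z) = -3 - 5*z
V(O) = 315 + 14*O**2 (V(O) = 7*((O**2 + O*O) + 45) = 7*((O**2 + O**2) + 45) = 7*(2*O**2 + 45) = 7*(45 + 2*O**2) = 315 + 14*O**2)
V(-55) + w(45) = (315 + 14*(-55)**2) + (-3 - 5*45) = (315 + 14*3025) + (-3 - 225) = (315 + 42350) - 228 = 42665 - 228 = 42437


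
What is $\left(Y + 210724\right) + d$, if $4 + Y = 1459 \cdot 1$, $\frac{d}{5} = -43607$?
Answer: $-5856$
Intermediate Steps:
$d = -218035$ ($d = 5 \left(-43607\right) = -218035$)
$Y = 1455$ ($Y = -4 + 1459 \cdot 1 = -4 + 1459 = 1455$)
$\left(Y + 210724\right) + d = \left(1455 + 210724\right) - 218035 = 212179 - 218035 = -5856$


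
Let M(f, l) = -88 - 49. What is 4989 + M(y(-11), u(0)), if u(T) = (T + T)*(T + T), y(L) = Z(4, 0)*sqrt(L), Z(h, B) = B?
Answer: 4852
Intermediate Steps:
y(L) = 0 (y(L) = 0*sqrt(L) = 0)
u(T) = 4*T**2 (u(T) = (2*T)*(2*T) = 4*T**2)
M(f, l) = -137
4989 + M(y(-11), u(0)) = 4989 - 137 = 4852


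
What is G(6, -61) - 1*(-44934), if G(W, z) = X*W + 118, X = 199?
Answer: 46246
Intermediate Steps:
G(W, z) = 118 + 199*W (G(W, z) = 199*W + 118 = 118 + 199*W)
G(6, -61) - 1*(-44934) = (118 + 199*6) - 1*(-44934) = (118 + 1194) + 44934 = 1312 + 44934 = 46246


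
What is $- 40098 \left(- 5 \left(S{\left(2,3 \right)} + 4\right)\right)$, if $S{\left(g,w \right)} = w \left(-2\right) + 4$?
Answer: $400980$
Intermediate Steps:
$S{\left(g,w \right)} = 4 - 2 w$ ($S{\left(g,w \right)} = - 2 w + 4 = 4 - 2 w$)
$- 40098 \left(- 5 \left(S{\left(2,3 \right)} + 4\right)\right) = - 40098 \left(- 5 \left(\left(4 - 6\right) + 4\right)\right) = - 40098 \left(- 5 \left(-2 + 4\right)\right) = - 40098 \left(\left(-5\right) 2\right) = \left(-40098\right) \left(-10\right) = 400980$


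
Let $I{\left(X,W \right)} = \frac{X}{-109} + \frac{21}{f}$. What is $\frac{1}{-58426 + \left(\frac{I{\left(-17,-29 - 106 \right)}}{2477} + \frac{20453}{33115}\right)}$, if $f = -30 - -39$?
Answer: $- \frac{26822454585}{1567112138127113} \approx -1.7116 \cdot 10^{-5}$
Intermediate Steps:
$f = 9$ ($f = -30 + 39 = 9$)
$I{\left(X,W \right)} = \frac{7}{3} - \frac{X}{109}$ ($I{\left(X,W \right)} = \frac{X}{-109} + \frac{21}{9} = X \left(- \frac{1}{109}\right) + 21 \cdot \frac{1}{9} = - \frac{X}{109} + \frac{7}{3} = \frac{7}{3} - \frac{X}{109}$)
$\frac{1}{-58426 + \left(\frac{I{\left(-17,-29 - 106 \right)}}{2477} + \frac{20453}{33115}\right)} = \frac{1}{-58426 + \left(\frac{\frac{7}{3} - - \frac{17}{109}}{2477} + \frac{20453}{33115}\right)} = \frac{1}{-58426 + \left(\left(\frac{7}{3} + \frac{17}{109}\right) \frac{1}{2477} + 20453 \cdot \frac{1}{33115}\right)} = \frac{1}{-58426 + \left(\frac{814}{327} \cdot \frac{1}{2477} + \frac{20453}{33115}\right)} = \frac{1}{-58426 + \left(\frac{814}{809979} + \frac{20453}{33115}\right)} = \frac{1}{-58426 + \frac{16593456097}{26822454585}} = \frac{1}{- \frac{1567112138127113}{26822454585}} = - \frac{26822454585}{1567112138127113}$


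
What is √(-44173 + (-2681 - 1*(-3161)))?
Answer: I*√43693 ≈ 209.03*I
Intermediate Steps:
√(-44173 + (-2681 - 1*(-3161))) = √(-44173 + (-2681 + 3161)) = √(-44173 + 480) = √(-43693) = I*√43693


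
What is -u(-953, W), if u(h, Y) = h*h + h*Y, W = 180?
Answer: -736669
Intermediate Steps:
u(h, Y) = h² + Y*h
-u(-953, W) = -(-953)*(180 - 953) = -(-953)*(-773) = -1*736669 = -736669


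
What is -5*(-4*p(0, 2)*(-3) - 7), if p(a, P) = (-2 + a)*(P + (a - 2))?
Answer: 35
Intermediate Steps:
p(a, P) = (-2 + a)*(-2 + P + a) (p(a, P) = (-2 + a)*(P + (-2 + a)) = (-2 + a)*(-2 + P + a))
-5*(-4*p(0, 2)*(-3) - 7) = -5*(-4*(4 + 0² - 4*0 - 2*2 + 2*0)*(-3) - 7) = -5*(-4*(4 + 0 + 0 - 4 + 0)*(-3) - 7) = -5*(-4*0*(-3) - 7) = -5*(0*(-3) - 7) = -5*(0 - 7) = -5*(-7) = 35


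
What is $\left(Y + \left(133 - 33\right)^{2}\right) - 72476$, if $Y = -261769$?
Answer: $-324245$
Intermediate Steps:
$\left(Y + \left(133 - 33\right)^{2}\right) - 72476 = \left(-261769 + \left(133 - 33\right)^{2}\right) - 72476 = \left(-261769 + 100^{2}\right) - 72476 = \left(-261769 + 10000\right) - 72476 = -251769 - 72476 = -324245$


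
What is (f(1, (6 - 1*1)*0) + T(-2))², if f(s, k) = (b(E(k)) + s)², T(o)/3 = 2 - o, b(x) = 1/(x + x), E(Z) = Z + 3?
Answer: 231361/1296 ≈ 178.52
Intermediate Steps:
E(Z) = 3 + Z
b(x) = 1/(2*x)
T(o) = 6 - 3*o (T(o) = 3*(2 - o) = 6 - 3*o)
f(s, k) = (s + 1/(2*(3 + k)))² (f(s, k) = (1/(2*(3 + k)) + s)² = (s + 1/(2*(3 + k)))²)
(f(1, (6 - 1*1)*0) + T(-2))² = ((1 + 1/(2*(3 + (6 - 1*1)*0)))² + (6 - 3*(-2)))² = ((1 + 1/(2*(3 + (6 - 1)*0)))² + (6 + 6))² = ((1 + 1/(2*(3 + 5*0)))² + 12)² = ((1 + 1/(2*(3 + 0)))² + 12)² = ((1 + (½)/3)² + 12)² = ((1 + (½)*(⅓))² + 12)² = ((1 + ⅙)² + 12)² = ((7/6)² + 12)² = (49/36 + 12)² = (481/36)² = 231361/1296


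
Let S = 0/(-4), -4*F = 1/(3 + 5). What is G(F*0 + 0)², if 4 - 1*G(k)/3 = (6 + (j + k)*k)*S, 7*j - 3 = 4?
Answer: 144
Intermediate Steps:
j = 1 (j = 3/7 + (⅐)*4 = 3/7 + 4/7 = 1)
F = -1/32 (F = -1/(4*(3 + 5)) = -¼/8 = -¼*⅛ = -1/32 ≈ -0.031250)
S = 0 (S = 0*(-¼) = 0)
G(k) = 12 (G(k) = 12 - 3*(6 + (1 + k)*k)*0 = 12 - 3*(6 + k*(1 + k))*0 = 12 - 3*0 = 12 + 0 = 12)
G(F*0 + 0)² = 12² = 144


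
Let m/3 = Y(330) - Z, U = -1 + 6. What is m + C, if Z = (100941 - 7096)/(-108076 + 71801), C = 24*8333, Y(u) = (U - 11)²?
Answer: 1451781807/7255 ≈ 2.0011e+5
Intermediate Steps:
U = 5
Y(u) = 36 (Y(u) = (5 - 11)² = (-6)² = 36)
C = 199992
Z = -18769/7255 (Z = 93845/(-36275) = 93845*(-1/36275) = -18769/7255 ≈ -2.5870)
m = 839847/7255 (m = 3*(36 - 1*(-18769/7255)) = 3*(36 + 18769/7255) = 3*(279949/7255) = 839847/7255 ≈ 115.76)
m + C = 839847/7255 + 199992 = 1451781807/7255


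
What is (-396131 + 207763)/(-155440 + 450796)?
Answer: -47092/73839 ≈ -0.63777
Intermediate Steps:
(-396131 + 207763)/(-155440 + 450796) = -188368/295356 = -188368*1/295356 = -47092/73839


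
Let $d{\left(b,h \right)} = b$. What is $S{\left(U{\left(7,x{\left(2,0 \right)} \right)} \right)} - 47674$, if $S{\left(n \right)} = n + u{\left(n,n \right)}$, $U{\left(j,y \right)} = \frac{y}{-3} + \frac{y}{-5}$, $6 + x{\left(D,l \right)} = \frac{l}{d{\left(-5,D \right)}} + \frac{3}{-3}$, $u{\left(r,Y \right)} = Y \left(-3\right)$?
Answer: $- \frac{715222}{15} \approx -47681.0$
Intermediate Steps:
$u{\left(r,Y \right)} = - 3 Y$
$x{\left(D,l \right)} = -7 - \frac{l}{5}$ ($x{\left(D,l \right)} = -6 + \left(\frac{l}{-5} + \frac{3}{-3}\right) = -6 + \left(l \left(- \frac{1}{5}\right) + 3 \left(- \frac{1}{3}\right)\right) = -6 - \left(1 + \frac{l}{5}\right) = -7 - \frac{l}{5}$)
$U{\left(j,y \right)} = - \frac{8 y}{15}$ ($U{\left(j,y \right)} = y \left(- \frac{1}{3}\right) + y \left(- \frac{1}{5}\right) = - \frac{y}{3} - \frac{y}{5} = - \frac{8 y}{15}$)
$S{\left(n \right)} = - 2 n$ ($S{\left(n \right)} = n - 3 n = - 2 n$)
$S{\left(U{\left(7,x{\left(2,0 \right)} \right)} \right)} - 47674 = - 2 \left(- \frac{8 \left(-7 - 0\right)}{15}\right) - 47674 = - 2 \left(- \frac{8 \left(-7 + 0\right)}{15}\right) - 47674 = - 2 \left(\left(- \frac{8}{15}\right) \left(-7\right)\right) - 47674 = \left(-2\right) \frac{56}{15} - 47674 = - \frac{112}{15} - 47674 = - \frac{715222}{15}$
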